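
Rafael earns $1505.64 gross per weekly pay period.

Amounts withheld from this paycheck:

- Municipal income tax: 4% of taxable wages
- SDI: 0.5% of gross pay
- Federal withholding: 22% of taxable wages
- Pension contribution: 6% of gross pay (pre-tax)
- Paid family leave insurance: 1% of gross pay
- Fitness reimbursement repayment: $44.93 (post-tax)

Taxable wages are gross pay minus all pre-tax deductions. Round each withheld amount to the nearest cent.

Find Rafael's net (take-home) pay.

$979.80

Pension contribution: $1505.64 × 0.06 = $90.34
Taxable wages = $1505.64 − $90.34 = $1415.30
Municipal income tax: $1415.30 × 0.04 = $56.61
Federal withholding: $1415.30 × 0.22 = $311.37
Paid family leave insurance: $1505.64 × 0.01 = $15.06
SDI: $1505.64 × 0.005 = $7.53
Fitness reimbursement repayment: $44.93
Total deductions = $90.34 + $56.61 + $311.37 + $15.06 + $7.53 + $44.93 = $525.84
Net pay = $1505.64 − $525.84 = $979.80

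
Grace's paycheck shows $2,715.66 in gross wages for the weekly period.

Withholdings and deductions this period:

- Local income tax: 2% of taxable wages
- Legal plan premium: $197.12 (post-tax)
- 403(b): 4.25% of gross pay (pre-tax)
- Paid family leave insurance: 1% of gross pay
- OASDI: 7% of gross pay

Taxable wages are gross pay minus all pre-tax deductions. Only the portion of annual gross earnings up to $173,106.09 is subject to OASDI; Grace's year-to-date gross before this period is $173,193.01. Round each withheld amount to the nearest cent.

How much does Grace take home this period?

$2,323.96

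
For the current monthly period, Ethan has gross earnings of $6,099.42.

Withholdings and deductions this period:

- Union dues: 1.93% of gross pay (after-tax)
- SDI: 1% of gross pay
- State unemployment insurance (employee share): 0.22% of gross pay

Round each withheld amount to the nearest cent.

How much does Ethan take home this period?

SDI: $6,099.42 × 0.01 = $60.99
State unemployment insurance (employee share): $6,099.42 × 0.0022 = $13.42
Union dues: $6,099.42 × 0.0193 = $117.72
Total deductions = $60.99 + $13.42 + $117.72 = $192.13
Net pay = $6,099.42 − $192.13 = $5,907.29

$5,907.29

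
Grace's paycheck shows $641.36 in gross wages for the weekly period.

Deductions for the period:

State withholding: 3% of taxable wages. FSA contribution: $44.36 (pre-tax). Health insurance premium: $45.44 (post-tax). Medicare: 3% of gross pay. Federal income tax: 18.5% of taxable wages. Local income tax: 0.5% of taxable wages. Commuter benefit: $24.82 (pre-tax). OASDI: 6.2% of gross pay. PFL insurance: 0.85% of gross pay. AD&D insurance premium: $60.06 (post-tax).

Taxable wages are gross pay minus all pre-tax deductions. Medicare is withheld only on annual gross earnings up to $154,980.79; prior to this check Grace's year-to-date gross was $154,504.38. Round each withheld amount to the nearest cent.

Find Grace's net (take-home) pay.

$281.30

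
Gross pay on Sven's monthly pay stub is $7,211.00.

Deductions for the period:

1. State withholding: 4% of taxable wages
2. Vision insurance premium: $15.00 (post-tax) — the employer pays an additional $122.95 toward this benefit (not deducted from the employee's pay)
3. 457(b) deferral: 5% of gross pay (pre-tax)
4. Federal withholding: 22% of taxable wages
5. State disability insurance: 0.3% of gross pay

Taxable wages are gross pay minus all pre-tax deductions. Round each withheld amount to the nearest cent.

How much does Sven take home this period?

$5,032.70

457(b) deferral: $7,211.00 × 0.05 = $360.55
Taxable wages = $7,211.00 − $360.55 = $6,850.45
Federal withholding: $6,850.45 × 0.22 = $1,507.10
State withholding: $6,850.45 × 0.04 = $274.02
State disability insurance: $7,211.00 × 0.003 = $21.63
Vision insurance premium: $15.00
(Employer's $122.95 toward vision insurance premium is not withheld from the employee.)
Total deductions = $360.55 + $1,507.10 + $274.02 + $21.63 + $15.00 = $2,178.30
Net pay = $7,211.00 − $2,178.30 = $5,032.70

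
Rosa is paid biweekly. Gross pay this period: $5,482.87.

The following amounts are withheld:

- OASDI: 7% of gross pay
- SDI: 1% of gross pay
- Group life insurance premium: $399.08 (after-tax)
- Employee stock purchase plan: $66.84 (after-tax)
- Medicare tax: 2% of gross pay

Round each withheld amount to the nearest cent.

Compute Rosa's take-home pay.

$4,468.66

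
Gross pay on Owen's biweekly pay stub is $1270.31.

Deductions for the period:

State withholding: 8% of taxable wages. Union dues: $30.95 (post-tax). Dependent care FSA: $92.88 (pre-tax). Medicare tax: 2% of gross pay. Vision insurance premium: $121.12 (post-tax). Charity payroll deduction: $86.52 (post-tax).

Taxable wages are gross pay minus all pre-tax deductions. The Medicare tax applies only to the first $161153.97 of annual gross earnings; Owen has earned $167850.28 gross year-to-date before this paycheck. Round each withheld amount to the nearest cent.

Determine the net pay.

Dependent care FSA: $92.88
Taxable wages = $1270.31 − $92.88 = $1177.43
State withholding: $1177.43 × 0.08 = $94.19
Medicare tax: annual cap $161153.97 already reached (YTD $167850.28), so $0.00
Union dues: $30.95
Vision insurance premium: $121.12
Charity payroll deduction: $86.52
Total deductions = $92.88 + $94.19 + $0.00 + $30.95 + $121.12 + $86.52 = $425.66
Net pay = $1270.31 − $425.66 = $844.65

$844.65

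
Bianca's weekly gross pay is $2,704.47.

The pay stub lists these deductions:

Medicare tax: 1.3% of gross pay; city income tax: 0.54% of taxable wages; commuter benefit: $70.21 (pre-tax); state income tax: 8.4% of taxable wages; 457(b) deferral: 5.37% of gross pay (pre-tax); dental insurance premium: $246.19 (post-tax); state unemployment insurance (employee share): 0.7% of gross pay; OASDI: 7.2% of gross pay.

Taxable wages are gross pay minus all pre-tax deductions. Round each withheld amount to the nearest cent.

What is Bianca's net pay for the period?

Commuter benefit: $70.21
457(b) deferral: $2,704.47 × 0.0537 = $145.23
Pre-tax total = $70.21 + $145.23 = $215.44
Taxable wages = $2,704.47 − $215.44 = $2,489.03
State income tax: $2,489.03 × 0.084 = $209.08
City income tax: $2,489.03 × 0.0054 = $13.44
State unemployment insurance (employee share): $2,704.47 × 0.007 = $18.93
Medicare tax: $2,704.47 × 0.013 = $35.16
OASDI: $2,704.47 × 0.072 = $194.72
Dental insurance premium: $246.19
Total deductions = $70.21 + $145.23 + $209.08 + $13.44 + $18.93 + $35.16 + $194.72 + $246.19 = $932.96
Net pay = $2,704.47 − $932.96 = $1,771.51

$1,771.51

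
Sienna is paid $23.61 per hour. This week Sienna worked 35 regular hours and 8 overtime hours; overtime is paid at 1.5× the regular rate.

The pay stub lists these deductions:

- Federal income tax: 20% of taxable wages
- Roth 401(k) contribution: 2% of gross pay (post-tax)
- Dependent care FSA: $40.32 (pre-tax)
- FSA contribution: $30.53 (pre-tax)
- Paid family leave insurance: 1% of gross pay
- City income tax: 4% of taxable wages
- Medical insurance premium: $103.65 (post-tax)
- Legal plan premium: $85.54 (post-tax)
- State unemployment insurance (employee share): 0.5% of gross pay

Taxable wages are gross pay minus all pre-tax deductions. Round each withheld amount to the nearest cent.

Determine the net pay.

$561.48

Regular pay: 35 × $23.61 = $826.35
Overtime pay: 8 × $23.61 × 1.5 = $283.32
Gross pay = $826.35 + $283.32 = $1,109.67
FSA contribution: $30.53
Dependent care FSA: $40.32
Pre-tax total = $30.53 + $40.32 = $70.85
Taxable wages = $1,109.67 − $70.85 = $1,038.82
Federal income tax: $1,038.82 × 0.2 = $207.76
City income tax: $1,038.82 × 0.04 = $41.55
State unemployment insurance (employee share): $1,109.67 × 0.005 = $5.55
Paid family leave insurance: $1,109.67 × 0.01 = $11.10
Roth 401(k) contribution: $1,109.67 × 0.02 = $22.19
Legal plan premium: $85.54
Medical insurance premium: $103.65
Total deductions = $30.53 + $40.32 + $207.76 + $41.55 + $5.55 + $11.10 + $22.19 + $85.54 + $103.65 = $548.19
Net pay = $1,109.67 − $548.19 = $561.48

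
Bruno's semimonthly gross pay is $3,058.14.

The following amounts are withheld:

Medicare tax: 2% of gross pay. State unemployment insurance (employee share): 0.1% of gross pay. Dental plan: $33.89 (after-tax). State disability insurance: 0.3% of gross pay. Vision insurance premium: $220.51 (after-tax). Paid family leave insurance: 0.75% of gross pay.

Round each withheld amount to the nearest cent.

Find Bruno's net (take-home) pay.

$2,707.41

Medicare tax: $3,058.14 × 0.02 = $61.16
State disability insurance: $3,058.14 × 0.003 = $9.17
Paid family leave insurance: $3,058.14 × 0.0075 = $22.94
State unemployment insurance (employee share): $3,058.14 × 0.001 = $3.06
Dental plan: $33.89
Vision insurance premium: $220.51
Total deductions = $61.16 + $9.17 + $22.94 + $3.06 + $33.89 + $220.51 = $350.73
Net pay = $3,058.14 − $350.73 = $2,707.41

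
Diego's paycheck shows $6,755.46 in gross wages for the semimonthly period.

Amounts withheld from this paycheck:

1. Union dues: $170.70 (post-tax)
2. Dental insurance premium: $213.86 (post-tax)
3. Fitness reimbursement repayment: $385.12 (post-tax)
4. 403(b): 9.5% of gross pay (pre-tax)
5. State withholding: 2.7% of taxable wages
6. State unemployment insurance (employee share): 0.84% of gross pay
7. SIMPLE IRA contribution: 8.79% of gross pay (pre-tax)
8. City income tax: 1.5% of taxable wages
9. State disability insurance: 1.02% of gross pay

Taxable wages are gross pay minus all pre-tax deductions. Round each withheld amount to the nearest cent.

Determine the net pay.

$4,392.71

403(b): $6,755.46 × 0.095 = $641.77
SIMPLE IRA contribution: $6,755.46 × 0.0879 = $593.80
Pre-tax total = $641.77 + $593.80 = $1,235.57
Taxable wages = $6,755.46 − $1,235.57 = $5,519.89
State withholding: $5,519.89 × 0.027 = $149.04
City income tax: $5,519.89 × 0.015 = $82.80
State disability insurance: $6,755.46 × 0.0102 = $68.91
State unemployment insurance (employee share): $6,755.46 × 0.0084 = $56.75
Dental insurance premium: $213.86
Fitness reimbursement repayment: $385.12
Union dues: $170.70
Total deductions = $641.77 + $593.80 + $149.04 + $82.80 + $68.91 + $56.75 + $213.86 + $385.12 + $170.70 = $2,362.75
Net pay = $6,755.46 − $2,362.75 = $4,392.71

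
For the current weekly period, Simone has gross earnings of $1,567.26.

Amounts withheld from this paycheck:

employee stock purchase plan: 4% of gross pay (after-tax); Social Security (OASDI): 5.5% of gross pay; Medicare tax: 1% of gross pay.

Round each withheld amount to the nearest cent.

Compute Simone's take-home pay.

Social Security (OASDI): $1,567.26 × 0.055 = $86.20
Medicare tax: $1,567.26 × 0.01 = $15.67
Employee stock purchase plan: $1,567.26 × 0.04 = $62.69
Total deductions = $86.20 + $15.67 + $62.69 = $164.56
Net pay = $1,567.26 − $164.56 = $1,402.70

$1,402.70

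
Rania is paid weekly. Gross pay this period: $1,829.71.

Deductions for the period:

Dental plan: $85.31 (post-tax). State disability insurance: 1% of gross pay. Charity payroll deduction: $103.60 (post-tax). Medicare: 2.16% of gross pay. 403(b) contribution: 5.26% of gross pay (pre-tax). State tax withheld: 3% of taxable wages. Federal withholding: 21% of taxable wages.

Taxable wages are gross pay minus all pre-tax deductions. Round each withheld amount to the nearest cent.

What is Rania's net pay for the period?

403(b) contribution: $1,829.71 × 0.0526 = $96.24
Taxable wages = $1,829.71 − $96.24 = $1,733.47
Federal withholding: $1,733.47 × 0.21 = $364.03
State tax withheld: $1,733.47 × 0.03 = $52.00
Medicare: $1,829.71 × 0.0216 = $39.52
State disability insurance: $1,829.71 × 0.01 = $18.30
Dental plan: $85.31
Charity payroll deduction: $103.60
Total deductions = $96.24 + $364.03 + $52.00 + $39.52 + $18.30 + $85.31 + $103.60 = $759.00
Net pay = $1,829.71 − $759.00 = $1,070.71

$1,070.71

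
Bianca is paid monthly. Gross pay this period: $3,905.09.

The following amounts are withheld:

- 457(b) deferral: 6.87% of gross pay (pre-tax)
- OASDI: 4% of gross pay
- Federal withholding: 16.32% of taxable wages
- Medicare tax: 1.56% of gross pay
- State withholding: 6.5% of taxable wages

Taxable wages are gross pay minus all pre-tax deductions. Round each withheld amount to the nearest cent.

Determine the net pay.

$2,589.77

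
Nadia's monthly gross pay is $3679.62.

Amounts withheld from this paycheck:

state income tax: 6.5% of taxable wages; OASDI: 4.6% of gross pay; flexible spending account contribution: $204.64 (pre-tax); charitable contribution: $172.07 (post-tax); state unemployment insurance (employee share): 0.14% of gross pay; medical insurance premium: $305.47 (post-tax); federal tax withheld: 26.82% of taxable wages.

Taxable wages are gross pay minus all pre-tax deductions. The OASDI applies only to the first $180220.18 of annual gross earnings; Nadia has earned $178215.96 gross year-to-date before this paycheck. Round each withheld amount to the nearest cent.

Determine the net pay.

$1742.24

Flexible spending account contribution: $204.64
Taxable wages = $3679.62 − $204.64 = $3474.98
Federal tax withheld: $3474.98 × 0.2682 = $931.99
State income tax: $3474.98 × 0.065 = $225.87
State unemployment insurance (employee share): $3679.62 × 0.0014 = $5.15
OASDI: only $180220.18 − $178215.96 = $2004.22 of this check is subject → $2004.22 × 0.046 = $92.19
Charitable contribution: $172.07
Medical insurance premium: $305.47
Total deductions = $204.64 + $931.99 + $225.87 + $5.15 + $92.19 + $172.07 + $305.47 = $1937.38
Net pay = $3679.62 − $1937.38 = $1742.24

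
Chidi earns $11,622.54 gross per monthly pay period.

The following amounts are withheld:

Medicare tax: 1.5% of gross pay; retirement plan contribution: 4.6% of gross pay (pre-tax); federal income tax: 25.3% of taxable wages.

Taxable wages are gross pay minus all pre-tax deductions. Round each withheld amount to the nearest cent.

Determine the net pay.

Retirement plan contribution: $11,622.54 × 0.046 = $534.64
Taxable wages = $11,622.54 − $534.64 = $11,087.90
Federal income tax: $11,087.90 × 0.253 = $2,805.24
Medicare tax: $11,622.54 × 0.015 = $174.34
Total deductions = $534.64 + $2,805.24 + $174.34 = $3,514.22
Net pay = $11,622.54 − $3,514.22 = $8,108.32

$8,108.32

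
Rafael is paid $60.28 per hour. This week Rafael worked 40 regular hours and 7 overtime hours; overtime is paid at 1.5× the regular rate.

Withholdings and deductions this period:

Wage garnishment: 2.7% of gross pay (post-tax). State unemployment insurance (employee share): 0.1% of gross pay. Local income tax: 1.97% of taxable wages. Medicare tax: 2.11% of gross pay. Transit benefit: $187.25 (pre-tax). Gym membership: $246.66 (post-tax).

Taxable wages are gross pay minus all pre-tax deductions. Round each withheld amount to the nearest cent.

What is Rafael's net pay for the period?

$2404.49

Regular pay: 40 × $60.28 = $2411.20
Overtime pay: 7 × $60.28 × 1.5 = $632.94
Gross pay = $2411.20 + $632.94 = $3044.14
Transit benefit: $187.25
Taxable wages = $3044.14 − $187.25 = $2856.89
Local income tax: $2856.89 × 0.0197 = $56.28
State unemployment insurance (employee share): $3044.14 × 0.001 = $3.04
Medicare tax: $3044.14 × 0.0211 = $64.23
Gym membership: $246.66
Wage garnishment: $3044.14 × 0.027 = $82.19
Total deductions = $187.25 + $56.28 + $3.04 + $64.23 + $246.66 + $82.19 = $639.65
Net pay = $3044.14 − $639.65 = $2404.49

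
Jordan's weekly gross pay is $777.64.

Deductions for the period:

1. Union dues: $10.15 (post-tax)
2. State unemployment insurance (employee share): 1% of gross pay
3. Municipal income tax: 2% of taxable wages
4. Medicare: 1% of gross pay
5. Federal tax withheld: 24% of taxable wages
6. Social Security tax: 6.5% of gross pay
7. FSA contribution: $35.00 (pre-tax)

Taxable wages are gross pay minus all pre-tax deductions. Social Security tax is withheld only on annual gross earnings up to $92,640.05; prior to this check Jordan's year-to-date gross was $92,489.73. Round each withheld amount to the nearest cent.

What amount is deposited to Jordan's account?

$514.08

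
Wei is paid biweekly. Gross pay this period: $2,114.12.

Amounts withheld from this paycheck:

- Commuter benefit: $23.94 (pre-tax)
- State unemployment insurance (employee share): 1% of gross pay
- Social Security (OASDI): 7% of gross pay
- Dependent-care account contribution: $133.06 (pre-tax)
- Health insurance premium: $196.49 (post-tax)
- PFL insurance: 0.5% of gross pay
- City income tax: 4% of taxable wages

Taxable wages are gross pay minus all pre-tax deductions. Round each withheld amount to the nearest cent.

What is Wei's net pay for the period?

Commuter benefit: $23.94
Dependent-care account contribution: $133.06
Pre-tax total = $23.94 + $133.06 = $157.00
Taxable wages = $2,114.12 − $157.00 = $1,957.12
City income tax: $1,957.12 × 0.04 = $78.28
Social Security (OASDI): $2,114.12 × 0.07 = $147.99
State unemployment insurance (employee share): $2,114.12 × 0.01 = $21.14
PFL insurance: $2,114.12 × 0.005 = $10.57
Health insurance premium: $196.49
Total deductions = $23.94 + $133.06 + $78.28 + $147.99 + $21.14 + $10.57 + $196.49 = $611.47
Net pay = $2,114.12 − $611.47 = $1,502.65

$1,502.65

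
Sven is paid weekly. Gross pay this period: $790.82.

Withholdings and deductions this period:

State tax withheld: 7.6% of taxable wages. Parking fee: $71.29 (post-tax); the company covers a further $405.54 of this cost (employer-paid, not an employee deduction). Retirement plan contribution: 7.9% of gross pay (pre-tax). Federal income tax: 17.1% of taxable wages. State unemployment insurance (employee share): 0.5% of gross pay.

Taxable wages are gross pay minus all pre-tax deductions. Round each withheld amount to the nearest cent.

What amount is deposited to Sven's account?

Retirement plan contribution: $790.82 × 0.079 = $62.47
Taxable wages = $790.82 − $62.47 = $728.35
State tax withheld: $728.35 × 0.076 = $55.35
Federal income tax: $728.35 × 0.171 = $124.55
State unemployment insurance (employee share): $790.82 × 0.005 = $3.95
Parking fee: $71.29
(Employer's $405.54 toward parking fee is not withheld from the employee.)
Total deductions = $62.47 + $55.35 + $124.55 + $3.95 + $71.29 = $317.61
Net pay = $790.82 − $317.61 = $473.21

$473.21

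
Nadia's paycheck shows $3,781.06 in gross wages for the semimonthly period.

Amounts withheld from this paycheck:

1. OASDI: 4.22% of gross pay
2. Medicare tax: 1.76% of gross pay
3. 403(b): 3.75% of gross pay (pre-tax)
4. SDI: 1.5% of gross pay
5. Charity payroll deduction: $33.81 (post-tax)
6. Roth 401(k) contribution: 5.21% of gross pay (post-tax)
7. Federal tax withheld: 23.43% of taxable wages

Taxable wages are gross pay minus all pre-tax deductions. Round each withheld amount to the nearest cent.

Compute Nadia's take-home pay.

$2,272.96

403(b): $3,781.06 × 0.0375 = $141.79
Taxable wages = $3,781.06 − $141.79 = $3,639.27
Federal tax withheld: $3,639.27 × 0.2343 = $852.68
Medicare tax: $3,781.06 × 0.0176 = $66.55
SDI: $3,781.06 × 0.015 = $56.72
OASDI: $3,781.06 × 0.0422 = $159.56
Charity payroll deduction: $33.81
Roth 401(k) contribution: $3,781.06 × 0.0521 = $196.99
Total deductions = $141.79 + $852.68 + $66.55 + $56.72 + $159.56 + $33.81 + $196.99 = $1,508.10
Net pay = $3,781.06 − $1,508.10 = $2,272.96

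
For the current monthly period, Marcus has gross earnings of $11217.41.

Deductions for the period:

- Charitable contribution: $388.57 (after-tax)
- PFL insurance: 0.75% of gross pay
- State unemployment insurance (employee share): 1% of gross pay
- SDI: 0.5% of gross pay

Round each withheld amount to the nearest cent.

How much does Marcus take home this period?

$10576.45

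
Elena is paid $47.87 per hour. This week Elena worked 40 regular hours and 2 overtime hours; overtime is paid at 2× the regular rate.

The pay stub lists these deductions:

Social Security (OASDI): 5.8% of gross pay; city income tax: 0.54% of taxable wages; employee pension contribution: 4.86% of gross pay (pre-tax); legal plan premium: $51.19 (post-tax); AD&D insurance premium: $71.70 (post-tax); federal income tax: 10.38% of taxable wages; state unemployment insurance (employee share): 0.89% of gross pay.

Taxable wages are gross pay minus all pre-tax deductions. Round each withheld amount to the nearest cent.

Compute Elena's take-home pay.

$1,521.28

Regular pay: 40 × $47.87 = $1,914.80
Overtime pay: 2 × $47.87 × 2 = $191.48
Gross pay = $1,914.80 + $191.48 = $2,106.28
Employee pension contribution: $2,106.28 × 0.0486 = $102.37
Taxable wages = $2,106.28 − $102.37 = $2,003.91
City income tax: $2,003.91 × 0.0054 = $10.82
Federal income tax: $2,003.91 × 0.1038 = $208.01
Social Security (OASDI): $2,106.28 × 0.058 = $122.16
State unemployment insurance (employee share): $2,106.28 × 0.0089 = $18.75
Legal plan premium: $51.19
AD&D insurance premium: $71.70
Total deductions = $102.37 + $10.82 + $208.01 + $122.16 + $18.75 + $51.19 + $71.70 = $585.00
Net pay = $2,106.28 − $585.00 = $1,521.28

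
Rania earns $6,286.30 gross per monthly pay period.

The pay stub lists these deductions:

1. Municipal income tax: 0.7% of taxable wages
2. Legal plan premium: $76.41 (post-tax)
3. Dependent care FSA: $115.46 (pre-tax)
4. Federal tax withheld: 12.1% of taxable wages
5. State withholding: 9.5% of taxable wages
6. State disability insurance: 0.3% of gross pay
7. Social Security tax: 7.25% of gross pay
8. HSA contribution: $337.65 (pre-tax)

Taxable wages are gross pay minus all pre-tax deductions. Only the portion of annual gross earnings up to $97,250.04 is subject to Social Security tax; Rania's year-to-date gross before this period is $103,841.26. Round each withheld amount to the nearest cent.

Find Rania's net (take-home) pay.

$4,437.12

Dependent care FSA: $115.46
HSA contribution: $337.65
Pre-tax total = $115.46 + $337.65 = $453.11
Taxable wages = $6,286.30 − $453.11 = $5,833.19
Municipal income tax: $5,833.19 × 0.007 = $40.83
State withholding: $5,833.19 × 0.095 = $554.15
Federal tax withheld: $5,833.19 × 0.121 = $705.82
Social Security tax: annual cap $97,250.04 already reached (YTD $103,841.26), so $0.00
State disability insurance: $6,286.30 × 0.003 = $18.86
Legal plan premium: $76.41
Total deductions = $115.46 + $337.65 + $40.83 + $554.15 + $705.82 + $0.00 + $18.86 + $76.41 = $1,849.18
Net pay = $6,286.30 − $1,849.18 = $4,437.12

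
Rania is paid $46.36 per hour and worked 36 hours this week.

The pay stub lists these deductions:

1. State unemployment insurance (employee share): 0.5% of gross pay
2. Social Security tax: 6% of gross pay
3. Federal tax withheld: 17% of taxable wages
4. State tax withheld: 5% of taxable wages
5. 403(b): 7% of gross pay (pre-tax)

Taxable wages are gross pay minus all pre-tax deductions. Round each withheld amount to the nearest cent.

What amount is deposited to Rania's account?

Gross pay: 36 × $46.36 = $1,668.96
403(b): $1,668.96 × 0.07 = $116.83
Taxable wages = $1,668.96 − $116.83 = $1,552.13
Federal tax withheld: $1,552.13 × 0.17 = $263.86
State tax withheld: $1,552.13 × 0.05 = $77.61
State unemployment insurance (employee share): $1,668.96 × 0.005 = $8.34
Social Security tax: $1,668.96 × 0.06 = $100.14
Total deductions = $116.83 + $263.86 + $77.61 + $8.34 + $100.14 = $566.78
Net pay = $1,668.96 − $566.78 = $1,102.18

$1,102.18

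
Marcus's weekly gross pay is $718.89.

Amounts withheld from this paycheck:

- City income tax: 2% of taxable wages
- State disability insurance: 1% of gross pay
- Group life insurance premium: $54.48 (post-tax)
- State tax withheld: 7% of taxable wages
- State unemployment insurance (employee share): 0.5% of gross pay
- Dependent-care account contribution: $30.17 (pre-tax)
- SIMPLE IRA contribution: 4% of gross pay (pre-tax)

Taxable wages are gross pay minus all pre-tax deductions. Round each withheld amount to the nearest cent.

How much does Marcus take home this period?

$535.30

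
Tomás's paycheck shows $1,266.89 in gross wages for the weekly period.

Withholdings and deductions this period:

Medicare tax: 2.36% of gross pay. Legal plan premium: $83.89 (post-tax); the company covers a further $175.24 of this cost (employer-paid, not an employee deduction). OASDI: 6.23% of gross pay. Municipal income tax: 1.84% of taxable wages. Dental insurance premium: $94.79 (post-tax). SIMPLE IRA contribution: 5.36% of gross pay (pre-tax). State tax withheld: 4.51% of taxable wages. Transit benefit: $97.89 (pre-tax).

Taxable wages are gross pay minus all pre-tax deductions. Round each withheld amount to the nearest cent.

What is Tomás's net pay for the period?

$743.66

Transit benefit: $97.89
SIMPLE IRA contribution: $1,266.89 × 0.0536 = $67.91
Pre-tax total = $97.89 + $67.91 = $165.80
Taxable wages = $1,266.89 − $165.80 = $1,101.09
Municipal income tax: $1,101.09 × 0.0184 = $20.26
State tax withheld: $1,101.09 × 0.0451 = $49.66
OASDI: $1,266.89 × 0.0623 = $78.93
Medicare tax: $1,266.89 × 0.0236 = $29.90
Dental insurance premium: $94.79
Legal plan premium: $83.89
(Employer's $175.24 toward legal plan premium is not withheld from the employee.)
Total deductions = $97.89 + $67.91 + $20.26 + $49.66 + $78.93 + $29.90 + $94.79 + $83.89 = $523.23
Net pay = $1,266.89 − $523.23 = $743.66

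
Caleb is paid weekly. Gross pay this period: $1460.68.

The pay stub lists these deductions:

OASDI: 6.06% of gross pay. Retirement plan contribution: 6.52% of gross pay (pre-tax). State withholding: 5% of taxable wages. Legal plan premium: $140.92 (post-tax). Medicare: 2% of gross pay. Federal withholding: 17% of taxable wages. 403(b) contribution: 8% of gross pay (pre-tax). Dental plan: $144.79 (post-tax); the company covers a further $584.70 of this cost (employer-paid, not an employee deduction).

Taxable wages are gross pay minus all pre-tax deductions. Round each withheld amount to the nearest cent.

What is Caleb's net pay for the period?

$570.46

403(b) contribution: $1460.68 × 0.08 = $116.85
Retirement plan contribution: $1460.68 × 0.0652 = $95.24
Pre-tax total = $116.85 + $95.24 = $212.09
Taxable wages = $1460.68 − $212.09 = $1248.59
Federal withholding: $1248.59 × 0.17 = $212.26
State withholding: $1248.59 × 0.05 = $62.43
OASDI: $1460.68 × 0.0606 = $88.52
Medicare: $1460.68 × 0.02 = $29.21
Legal plan premium: $140.92
Dental plan: $144.79
(Employer's $584.70 toward dental plan is not withheld from the employee.)
Total deductions = $116.85 + $95.24 + $212.26 + $62.43 + $88.52 + $29.21 + $140.92 + $144.79 = $890.22
Net pay = $1460.68 − $890.22 = $570.46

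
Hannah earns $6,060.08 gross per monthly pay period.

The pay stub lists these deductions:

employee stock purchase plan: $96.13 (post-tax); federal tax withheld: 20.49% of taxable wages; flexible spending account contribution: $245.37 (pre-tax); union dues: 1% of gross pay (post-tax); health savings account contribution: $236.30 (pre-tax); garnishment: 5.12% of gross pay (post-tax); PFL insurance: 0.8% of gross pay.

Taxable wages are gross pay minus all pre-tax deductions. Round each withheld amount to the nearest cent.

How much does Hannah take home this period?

Flexible spending account contribution: $245.37
Health savings account contribution: $236.30
Pre-tax total = $245.37 + $236.30 = $481.67
Taxable wages = $6,060.08 − $481.67 = $5,578.41
Federal tax withheld: $5,578.41 × 0.2049 = $1,143.02
PFL insurance: $6,060.08 × 0.008 = $48.48
Employee stock purchase plan: $96.13
Garnishment: $6,060.08 × 0.0512 = $310.28
Union dues: $6,060.08 × 0.01 = $60.60
Total deductions = $245.37 + $236.30 + $1,143.02 + $48.48 + $96.13 + $310.28 + $60.60 = $2,140.18
Net pay = $6,060.08 − $2,140.18 = $3,919.90

$3,919.90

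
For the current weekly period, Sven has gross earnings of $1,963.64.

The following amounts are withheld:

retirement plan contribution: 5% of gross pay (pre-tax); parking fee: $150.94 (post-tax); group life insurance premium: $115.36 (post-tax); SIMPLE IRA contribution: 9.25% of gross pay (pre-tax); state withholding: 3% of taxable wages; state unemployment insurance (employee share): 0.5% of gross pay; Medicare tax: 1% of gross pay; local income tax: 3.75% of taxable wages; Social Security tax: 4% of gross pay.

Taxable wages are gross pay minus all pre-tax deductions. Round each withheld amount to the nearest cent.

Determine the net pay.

SIMPLE IRA contribution: $1,963.64 × 0.0925 = $181.64
Retirement plan contribution: $1,963.64 × 0.05 = $98.18
Pre-tax total = $181.64 + $98.18 = $279.82
Taxable wages = $1,963.64 − $279.82 = $1,683.82
Local income tax: $1,683.82 × 0.0375 = $63.14
State withholding: $1,683.82 × 0.03 = $50.51
State unemployment insurance (employee share): $1,963.64 × 0.005 = $9.82
Medicare tax: $1,963.64 × 0.01 = $19.64
Social Security tax: $1,963.64 × 0.04 = $78.55
Group life insurance premium: $115.36
Parking fee: $150.94
Total deductions = $181.64 + $98.18 + $63.14 + $50.51 + $9.82 + $19.64 + $78.55 + $115.36 + $150.94 = $767.78
Net pay = $1,963.64 − $767.78 = $1,195.86

$1,195.86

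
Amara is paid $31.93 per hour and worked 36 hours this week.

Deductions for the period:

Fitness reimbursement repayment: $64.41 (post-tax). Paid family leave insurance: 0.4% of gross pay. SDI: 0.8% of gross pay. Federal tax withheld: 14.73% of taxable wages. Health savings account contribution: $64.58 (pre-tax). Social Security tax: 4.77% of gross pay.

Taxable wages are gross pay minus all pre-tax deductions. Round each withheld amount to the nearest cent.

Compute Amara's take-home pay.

Gross pay: 36 × $31.93 = $1,149.48
Health savings account contribution: $64.58
Taxable wages = $1,149.48 − $64.58 = $1,084.90
Federal tax withheld: $1,084.90 × 0.1473 = $159.81
SDI: $1,149.48 × 0.008 = $9.20
Social Security tax: $1,149.48 × 0.0477 = $54.83
Paid family leave insurance: $1,149.48 × 0.004 = $4.60
Fitness reimbursement repayment: $64.41
Total deductions = $64.58 + $159.81 + $9.20 + $54.83 + $4.60 + $64.41 = $357.43
Net pay = $1,149.48 − $357.43 = $792.05

$792.05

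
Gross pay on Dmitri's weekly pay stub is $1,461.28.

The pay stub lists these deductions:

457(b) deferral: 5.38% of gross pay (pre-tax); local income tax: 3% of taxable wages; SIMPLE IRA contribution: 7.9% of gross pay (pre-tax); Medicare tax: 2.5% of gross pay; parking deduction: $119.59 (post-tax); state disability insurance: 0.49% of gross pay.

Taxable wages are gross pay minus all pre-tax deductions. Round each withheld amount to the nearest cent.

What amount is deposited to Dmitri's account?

$1,065.92

457(b) deferral: $1,461.28 × 0.0538 = $78.62
SIMPLE IRA contribution: $1,461.28 × 0.079 = $115.44
Pre-tax total = $78.62 + $115.44 = $194.06
Taxable wages = $1,461.28 − $194.06 = $1,267.22
Local income tax: $1,267.22 × 0.03 = $38.02
State disability insurance: $1,461.28 × 0.0049 = $7.16
Medicare tax: $1,461.28 × 0.025 = $36.53
Parking deduction: $119.59
Total deductions = $78.62 + $115.44 + $38.02 + $7.16 + $36.53 + $119.59 = $395.36
Net pay = $1,461.28 − $395.36 = $1,065.92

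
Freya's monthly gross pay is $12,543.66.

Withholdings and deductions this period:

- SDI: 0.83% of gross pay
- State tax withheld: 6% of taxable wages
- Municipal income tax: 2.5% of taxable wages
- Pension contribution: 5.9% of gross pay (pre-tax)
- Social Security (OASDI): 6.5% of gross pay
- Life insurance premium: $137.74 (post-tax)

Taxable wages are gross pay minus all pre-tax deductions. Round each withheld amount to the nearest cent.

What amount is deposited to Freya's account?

Pension contribution: $12,543.66 × 0.059 = $740.08
Taxable wages = $12,543.66 − $740.08 = $11,803.58
Municipal income tax: $11,803.58 × 0.025 = $295.09
State tax withheld: $11,803.58 × 0.06 = $708.21
Social Security (OASDI): $12,543.66 × 0.065 = $815.34
SDI: $12,543.66 × 0.0083 = $104.11
Life insurance premium: $137.74
Total deductions = $740.08 + $295.09 + $708.21 + $815.34 + $104.11 + $137.74 = $2,800.57
Net pay = $12,543.66 − $2,800.57 = $9,743.09

$9,743.09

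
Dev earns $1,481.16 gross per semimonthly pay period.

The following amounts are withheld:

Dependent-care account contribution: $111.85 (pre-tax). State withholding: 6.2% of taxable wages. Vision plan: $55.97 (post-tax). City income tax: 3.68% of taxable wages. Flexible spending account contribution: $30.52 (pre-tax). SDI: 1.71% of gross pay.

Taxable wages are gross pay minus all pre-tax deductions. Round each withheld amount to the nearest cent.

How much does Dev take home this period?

Dependent-care account contribution: $111.85
Flexible spending account contribution: $30.52
Pre-tax total = $111.85 + $30.52 = $142.37
Taxable wages = $1,481.16 − $142.37 = $1,338.79
State withholding: $1,338.79 × 0.062 = $83.00
City income tax: $1,338.79 × 0.0368 = $49.27
SDI: $1,481.16 × 0.0171 = $25.33
Vision plan: $55.97
Total deductions = $111.85 + $30.52 + $83.00 + $49.27 + $25.33 + $55.97 = $355.94
Net pay = $1,481.16 − $355.94 = $1,125.22

$1,125.22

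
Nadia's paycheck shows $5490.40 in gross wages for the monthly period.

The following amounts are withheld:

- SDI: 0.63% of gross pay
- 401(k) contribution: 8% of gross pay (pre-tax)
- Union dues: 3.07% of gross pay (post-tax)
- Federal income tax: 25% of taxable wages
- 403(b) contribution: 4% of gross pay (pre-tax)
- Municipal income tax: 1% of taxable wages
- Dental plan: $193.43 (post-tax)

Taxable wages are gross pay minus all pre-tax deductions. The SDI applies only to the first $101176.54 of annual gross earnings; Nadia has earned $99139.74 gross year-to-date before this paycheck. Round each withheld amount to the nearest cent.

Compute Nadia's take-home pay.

$3200.52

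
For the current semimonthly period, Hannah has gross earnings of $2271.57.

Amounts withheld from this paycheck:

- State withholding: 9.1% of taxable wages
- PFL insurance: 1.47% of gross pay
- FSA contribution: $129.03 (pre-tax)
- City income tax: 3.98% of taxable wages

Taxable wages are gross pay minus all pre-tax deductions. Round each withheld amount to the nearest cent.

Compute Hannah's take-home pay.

$1828.91

FSA contribution: $129.03
Taxable wages = $2271.57 − $129.03 = $2142.54
City income tax: $2142.54 × 0.0398 = $85.27
State withholding: $2142.54 × 0.091 = $194.97
PFL insurance: $2271.57 × 0.0147 = $33.39
Total deductions = $129.03 + $85.27 + $194.97 + $33.39 = $442.66
Net pay = $2271.57 − $442.66 = $1828.91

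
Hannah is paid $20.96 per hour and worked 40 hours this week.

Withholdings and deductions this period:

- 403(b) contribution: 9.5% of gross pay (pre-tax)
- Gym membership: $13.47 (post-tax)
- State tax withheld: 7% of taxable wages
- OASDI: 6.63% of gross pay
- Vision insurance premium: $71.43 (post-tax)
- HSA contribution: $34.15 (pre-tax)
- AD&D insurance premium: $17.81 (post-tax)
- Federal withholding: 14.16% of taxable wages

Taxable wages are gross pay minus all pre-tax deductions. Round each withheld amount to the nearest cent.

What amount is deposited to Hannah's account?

Gross pay: 40 × $20.96 = $838.40
HSA contribution: $34.15
403(b) contribution: $838.40 × 0.095 = $79.65
Pre-tax total = $34.15 + $79.65 = $113.80
Taxable wages = $838.40 − $113.80 = $724.60
Federal withholding: $724.60 × 0.1416 = $102.60
State tax withheld: $724.60 × 0.07 = $50.72
OASDI: $838.40 × 0.0663 = $55.59
Vision insurance premium: $71.43
Gym membership: $13.47
AD&D insurance premium: $17.81
Total deductions = $34.15 + $79.65 + $102.60 + $50.72 + $55.59 + $71.43 + $13.47 + $17.81 = $425.42
Net pay = $838.40 − $425.42 = $412.98

$412.98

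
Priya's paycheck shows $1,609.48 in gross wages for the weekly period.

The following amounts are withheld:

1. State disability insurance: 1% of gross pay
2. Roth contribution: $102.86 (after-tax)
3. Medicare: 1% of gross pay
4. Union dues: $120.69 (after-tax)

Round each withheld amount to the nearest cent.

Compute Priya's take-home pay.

Medicare: $1,609.48 × 0.01 = $16.09
State disability insurance: $1,609.48 × 0.01 = $16.09
Union dues: $120.69
Roth contribution: $102.86
Total deductions = $16.09 + $16.09 + $120.69 + $102.86 = $255.73
Net pay = $1,609.48 − $255.73 = $1,353.75

$1,353.75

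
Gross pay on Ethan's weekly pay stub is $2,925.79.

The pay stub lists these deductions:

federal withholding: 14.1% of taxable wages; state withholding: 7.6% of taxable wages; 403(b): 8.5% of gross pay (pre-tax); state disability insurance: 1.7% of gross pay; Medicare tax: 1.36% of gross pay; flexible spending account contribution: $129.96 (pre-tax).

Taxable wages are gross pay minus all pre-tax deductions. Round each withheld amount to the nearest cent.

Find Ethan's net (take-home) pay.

Flexible spending account contribution: $129.96
403(b): $2,925.79 × 0.085 = $248.69
Pre-tax total = $129.96 + $248.69 = $378.65
Taxable wages = $2,925.79 − $378.65 = $2,547.14
State withholding: $2,547.14 × 0.076 = $193.58
Federal withholding: $2,547.14 × 0.141 = $359.15
Medicare tax: $2,925.79 × 0.0136 = $39.79
State disability insurance: $2,925.79 × 0.017 = $49.74
Total deductions = $129.96 + $248.69 + $193.58 + $359.15 + $39.79 + $49.74 = $1,020.91
Net pay = $2,925.79 − $1,020.91 = $1,904.88

$1,904.88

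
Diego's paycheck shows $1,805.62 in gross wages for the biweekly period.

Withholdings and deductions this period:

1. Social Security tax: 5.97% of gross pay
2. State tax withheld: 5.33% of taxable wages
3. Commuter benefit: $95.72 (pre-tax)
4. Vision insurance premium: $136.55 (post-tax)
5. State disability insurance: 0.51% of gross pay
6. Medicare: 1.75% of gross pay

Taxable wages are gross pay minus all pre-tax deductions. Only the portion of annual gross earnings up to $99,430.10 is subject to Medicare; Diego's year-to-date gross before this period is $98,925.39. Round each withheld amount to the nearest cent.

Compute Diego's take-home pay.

$1,356.37

Commuter benefit: $95.72
Taxable wages = $1,805.62 − $95.72 = $1,709.90
State tax withheld: $1,709.90 × 0.0533 = $91.14
State disability insurance: $1,805.62 × 0.0051 = $9.21
Social Security tax: $1,805.62 × 0.0597 = $107.80
Medicare: only $99,430.10 − $98,925.39 = $504.71 of this check is subject → $504.71 × 0.0175 = $8.83
Vision insurance premium: $136.55
Total deductions = $95.72 + $91.14 + $9.21 + $107.80 + $8.83 + $136.55 = $449.25
Net pay = $1,805.62 − $449.25 = $1,356.37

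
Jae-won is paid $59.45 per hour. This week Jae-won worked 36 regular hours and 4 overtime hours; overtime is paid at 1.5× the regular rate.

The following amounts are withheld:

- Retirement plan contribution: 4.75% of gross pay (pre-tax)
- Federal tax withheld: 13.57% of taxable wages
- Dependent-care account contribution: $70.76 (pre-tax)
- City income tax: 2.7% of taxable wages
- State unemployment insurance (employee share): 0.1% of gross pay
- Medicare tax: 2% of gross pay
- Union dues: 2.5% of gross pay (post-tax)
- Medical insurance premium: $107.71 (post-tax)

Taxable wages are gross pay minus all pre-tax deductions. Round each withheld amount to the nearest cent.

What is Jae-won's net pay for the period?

$1,709.54

Regular pay: 36 × $59.45 = $2,140.20
Overtime pay: 4 × $59.45 × 1.5 = $356.70
Gross pay = $2,140.20 + $356.70 = $2,496.90
Dependent-care account contribution: $70.76
Retirement plan contribution: $2,496.90 × 0.0475 = $118.60
Pre-tax total = $70.76 + $118.60 = $189.36
Taxable wages = $2,496.90 − $189.36 = $2,307.54
City income tax: $2,307.54 × 0.027 = $62.30
Federal tax withheld: $2,307.54 × 0.1357 = $313.13
State unemployment insurance (employee share): $2,496.90 × 0.001 = $2.50
Medicare tax: $2,496.90 × 0.02 = $49.94
Union dues: $2,496.90 × 0.025 = $62.42
Medical insurance premium: $107.71
Total deductions = $70.76 + $118.60 + $62.30 + $313.13 + $2.50 + $49.94 + $62.42 + $107.71 = $787.36
Net pay = $2,496.90 − $787.36 = $1,709.54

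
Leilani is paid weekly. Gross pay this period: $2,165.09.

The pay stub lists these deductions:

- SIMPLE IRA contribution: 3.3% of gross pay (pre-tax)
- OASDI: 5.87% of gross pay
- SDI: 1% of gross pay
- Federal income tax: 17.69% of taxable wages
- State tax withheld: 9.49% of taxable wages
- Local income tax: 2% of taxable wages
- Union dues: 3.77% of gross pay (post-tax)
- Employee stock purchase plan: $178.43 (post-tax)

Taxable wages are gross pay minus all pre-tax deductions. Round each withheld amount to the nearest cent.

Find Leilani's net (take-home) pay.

$1,073.93

SIMPLE IRA contribution: $2,165.09 × 0.033 = $71.45
Taxable wages = $2,165.09 − $71.45 = $2,093.64
Local income tax: $2,093.64 × 0.02 = $41.87
Federal income tax: $2,093.64 × 0.1769 = $370.36
State tax withheld: $2,093.64 × 0.0949 = $198.69
OASDI: $2,165.09 × 0.0587 = $127.09
SDI: $2,165.09 × 0.01 = $21.65
Union dues: $2,165.09 × 0.0377 = $81.62
Employee stock purchase plan: $178.43
Total deductions = $71.45 + $41.87 + $370.36 + $198.69 + $127.09 + $21.65 + $81.62 + $178.43 = $1,091.16
Net pay = $2,165.09 − $1,091.16 = $1,073.93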